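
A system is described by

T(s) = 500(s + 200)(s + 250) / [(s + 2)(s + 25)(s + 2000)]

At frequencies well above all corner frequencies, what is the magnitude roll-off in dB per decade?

-20 dB/decade

Each pole contributes −20 dB/decade at high frequency; each zero contributes +20 dB/decade.
Net: 2 zero(s) − 3 pole(s) → -20 dB/decade.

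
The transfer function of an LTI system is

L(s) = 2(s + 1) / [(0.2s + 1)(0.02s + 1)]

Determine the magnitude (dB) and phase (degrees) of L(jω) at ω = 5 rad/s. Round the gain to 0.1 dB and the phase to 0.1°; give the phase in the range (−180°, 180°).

17.1 dB, 28.0°

At ω = 5 rad/s:
zero (1 + j5·1) = 1 + j5 → |·| ≈ 5.099, ∠ ≈ 78.69°
pole (1 + j5·0.2) = 1 + j1 → |·| ≈ 1.4142, ∠ ≈ 45.00°
pole (1 + j5·0.02) = 1 + j0.1 → |·| ≈ 1.005, ∠ ≈ 5.71°
|L| = 2 · 5.099 / (1.4142 · 1.005) ≈ 7.1753
Gain = 20 log₁₀(7.1753) ≈ 17.12 dB
∠L = (78.69°) − (45.00° + 5.71°) = 27.98°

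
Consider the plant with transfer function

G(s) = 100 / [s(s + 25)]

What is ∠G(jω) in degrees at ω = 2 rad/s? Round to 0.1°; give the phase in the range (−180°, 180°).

At s = jω = j2:
pole (s+25): 25 + j2 → |·| = √(25²+2²) = √629 ≈ 25.08, ∠ = arctan(2/25) ≈ 4.57°
pole at origin: |s| = 2, ∠ = 90.00° (in denominator)
∠G = 0.00° − 94.57° = -94.57°

-94.6°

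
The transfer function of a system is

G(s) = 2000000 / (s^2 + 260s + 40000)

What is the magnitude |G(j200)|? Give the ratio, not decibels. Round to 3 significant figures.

38.5

At s = jω = j200:
quadratic: (j200)² + 260·j200 + 40000 = 0 + j52000 → |·| ≈ 52000, ∠ ≈ 90.00°
|G| = 2000000 / 52000 ≈ 38.462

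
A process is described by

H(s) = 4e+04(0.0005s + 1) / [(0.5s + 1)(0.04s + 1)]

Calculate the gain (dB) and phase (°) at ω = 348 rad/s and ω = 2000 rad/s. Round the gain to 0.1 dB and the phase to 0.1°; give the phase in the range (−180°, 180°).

At ω = 348 rad/s:
zero (1 + j348·0.0005) = 1 + j0.174 → |·| ≈ 1.015, ∠ ≈ 9.87°
pole (1 + j348·0.5) = 1 + j174 → |·| ≈ 174, ∠ ≈ 89.67°
pole (1 + j348·0.04) = 1 + j13.92 → |·| ≈ 13.956, ∠ ≈ 85.89°
|H| = 4e+04 · 1.015 / (174 · 13.956) ≈ 16.719
Gain = 20 log₁₀(16.719) ≈ 24.46 dB
∠H = (9.87°) − (89.67° + 85.89°) = -165.69°

At ω = 2000 rad/s:
zero (1 + j2000·0.0005) = 1 + j1 → |·| ≈ 1.4142, ∠ ≈ 45.00°
pole (1 + j2000·0.5) = 1 + j1000 → |·| ≈ 1000, ∠ ≈ 89.94°
pole (1 + j2000·0.04) = 1 + j80 → |·| ≈ 80.006, ∠ ≈ 89.28°
|H| = 4e+04 · 1.4142 / (1000 · 80.006) ≈ 0.70705
Gain = 20 log₁₀(0.70705) ≈ -3.01 dB
∠H = (45.00°) − (89.94° + 89.28°) = -134.22°

ω = 348: 24.5 dB, -165.7°; ω = 2000: -3.0 dB, -134.2°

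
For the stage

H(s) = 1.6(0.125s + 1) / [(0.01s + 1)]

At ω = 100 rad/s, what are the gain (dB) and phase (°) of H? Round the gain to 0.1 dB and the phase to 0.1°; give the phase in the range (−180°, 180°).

23.0 dB, 40.4°

At ω = 100 rad/s:
zero (1 + j100·0.125) = 1 + j12.5 → |·| ≈ 12.54, ∠ ≈ 85.43°
pole (1 + j100·0.01) = 1 + j1 → |·| ≈ 1.4142, ∠ ≈ 45.00°
|H| = 1.6 · 12.54 / (1.4142) ≈ 14.188
Gain = 20 log₁₀(14.188) ≈ 23.04 dB
∠H = (85.43°) − (45.00°) = 40.43°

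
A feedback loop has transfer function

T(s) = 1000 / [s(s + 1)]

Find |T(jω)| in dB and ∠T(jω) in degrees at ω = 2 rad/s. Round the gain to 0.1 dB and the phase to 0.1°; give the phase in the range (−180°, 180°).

47.0 dB, -153.4°

At s = jω = j2:
pole (s+1): 1 + j2 → |·| = √(1²+2²) = √5 ≈ 2.2361, ∠ = arctan(2/1) ≈ 63.43°
pole at origin: |s| = 2, ∠ = 90.00° (in denominator)
|T| = 1000 / 4.4722 ≈ 223.6
Gain = 20 log₁₀(223.6) ≈ 46.99 dB
∠T = 0.00° − 153.43° = -153.43°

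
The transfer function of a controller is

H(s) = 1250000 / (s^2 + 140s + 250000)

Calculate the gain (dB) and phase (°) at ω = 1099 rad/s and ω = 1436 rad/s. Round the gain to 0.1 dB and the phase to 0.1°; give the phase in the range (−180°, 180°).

At s = jω = j1099:
quadratic: (j1099)² + 140·j1099 + 250000 = -957801 + j153860 → |·| ≈ 9.7008e+05, ∠ ≈ 170.87°
|H| = 1250000 / 9.7008e+05 ≈ 1.2886
Gain = 20 log₁₀(1.2886) ≈ 2.20 dB
∠H = 0.00° − 170.87° = -170.87°

At s = jω = j1436:
quadratic: (j1436)² + 140·j1436 + 250000 = -1812096 + j201040 → |·| ≈ 1.8232e+06, ∠ ≈ 173.67°
|H| = 1250000 / 1.8232e+06 ≈ 0.68561
Gain = 20 log₁₀(0.68561) ≈ -3.28 dB
∠H = 0.00° − 173.67° = -173.67°

ω = 1099: 2.2 dB, -170.9°; ω = 1436: -3.3 dB, -173.7°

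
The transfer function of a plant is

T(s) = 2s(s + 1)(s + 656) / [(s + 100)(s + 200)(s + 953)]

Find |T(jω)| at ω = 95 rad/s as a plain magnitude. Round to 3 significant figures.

At s = jω = j95:
zero (s+1): 1 + j95 → |·| = √(1²+95²) = √9026 ≈ 95.005, ∠ = arctan(95/1) ≈ 89.40°
zero (s+656): 656 + j95 → |·| = √(656²+95²) = √439361 ≈ 662.84, ∠ = arctan(95/656) ≈ 8.24°
zero at origin: s = j95 → |·| = 95, ∠ = 90.00°
pole (s+100): 100 + j95 → |·| = √(100²+95²) = √19025 ≈ 137.93, ∠ = arctan(95/100) ≈ 43.53°
pole (s+200): 200 + j95 → |·| = √(200²+95²) = √49025 ≈ 221.42, ∠ = arctan(95/200) ≈ 25.41°
pole (s+953): 953 + j95 → |·| = √(953²+95²) = √917234 ≈ 957.72, ∠ = arctan(95/953) ≈ 5.69°
|T| = 2 · 5.9824e+06 / 2.9249e+07 ≈ 0.40907

0.409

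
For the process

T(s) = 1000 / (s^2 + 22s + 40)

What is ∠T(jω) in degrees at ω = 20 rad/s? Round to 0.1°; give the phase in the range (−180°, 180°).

-129.3°

Substitute s = j20:
Numerator: 1000 = 1000 + j0
Denominator: (j20)^2 + 22(j20) + 40 = -360 + j440
|N| = √(1000² + 0²) ≈ 1000, ∠N ≈ 0.00°
|D| = √(360² + 440²) ≈ 568.51, ∠D ≈ 129.29°
∠T = 0.00° − 129.29° = -129.29°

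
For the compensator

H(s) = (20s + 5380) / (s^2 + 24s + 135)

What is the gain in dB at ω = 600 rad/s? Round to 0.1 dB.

-28.8 dB

Substitute s = j600:
Numerator: 20(j600) + 5380 = 5380 + j12000
Denominator: (j600)^2 + 24(j600) + 135 = -359865 + j14400
|N| = √(5380² + 12000²) ≈ 13151, ∠N ≈ 65.85°
|D| = √(359865² + 14400²) ≈ 3.6015e+05, ∠D ≈ 177.71°
|H| = 13151 / 3.6015e+05 ≈ 0.036515
Gain = 20 log₁₀(0.036515) ≈ -28.75 dB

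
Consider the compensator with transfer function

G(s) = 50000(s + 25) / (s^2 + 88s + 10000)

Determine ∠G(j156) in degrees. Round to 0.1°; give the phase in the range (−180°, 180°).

-55.3°

At s = jω = j156:
zero (s+25): 25 + j156 → |·| = √(25²+156²) = √24961 ≈ 157.99, ∠ = arctan(156/25) ≈ 80.90°
quadratic: (j156)² + 88·j156 + 10000 = -14336 + j13728 → |·| ≈ 19849, ∠ ≈ 136.24°
∠G = 80.90° − 136.24° = -55.34°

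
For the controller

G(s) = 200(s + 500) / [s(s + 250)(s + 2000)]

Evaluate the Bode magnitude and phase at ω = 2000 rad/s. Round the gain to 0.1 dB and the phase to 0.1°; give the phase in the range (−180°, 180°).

At s = jω = j2000:
zero (s+500): 500 + j2000 → |·| = √(500²+2000²) = √4250000 ≈ 2061.6, ∠ = arctan(2000/500) ≈ 75.96°
pole (s+250): 250 + j2000 → |·| = √(250²+2000²) = √4062500 ≈ 2015.6, ∠ = arctan(2000/250) ≈ 82.87°
pole (s+2000): 2000 + j2000 → |·| = √(2000²+2000²) = √8000000 ≈ 2828.4, ∠ = arctan(2000/2000) ≈ 45.00°
pole at origin: |s| = 2000, ∠ = 90.00° (in denominator)
|G| = 200 · 2061.6 / 1.1402e+10 ≈ 3.6162e-05
Gain = 20 log₁₀(3.6162e-05) ≈ -88.83 dB
∠G = 75.96° − 217.87° = -141.91°

-88.8 dB, -141.9°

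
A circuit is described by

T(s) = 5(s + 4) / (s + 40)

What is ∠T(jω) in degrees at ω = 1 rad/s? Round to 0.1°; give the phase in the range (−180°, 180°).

12.6°

At s = jω = j1:
zero (s+4): 4 + j1 → |·| = √(4²+1²) = √17 ≈ 4.1231, ∠ = arctan(1/4) ≈ 14.04°
pole (s+40): 40 + j1 → |·| = √(40²+1²) = √1601 ≈ 40.012, ∠ = arctan(1/40) ≈ 1.43°
∠T = 14.04° − 1.43° = 12.61°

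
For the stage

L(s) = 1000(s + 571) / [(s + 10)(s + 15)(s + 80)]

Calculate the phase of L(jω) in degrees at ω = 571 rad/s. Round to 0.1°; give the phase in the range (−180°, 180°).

145.5°

At s = jω = j571:
zero (s+571): 571 + j571 → |·| = √(571²+571²) = √652082 ≈ 807.52, ∠ = arctan(571/571) ≈ 45.00°
pole (s+10): 10 + j571 → |·| = √(10²+571²) = √326141 ≈ 571.09, ∠ = arctan(571/10) ≈ 89.00°
pole (s+15): 15 + j571 → |·| = √(15²+571²) = √326266 ≈ 571.2, ∠ = arctan(571/15) ≈ 88.50°
pole (s+80): 80 + j571 → |·| = √(80²+571²) = √332441 ≈ 576.58, ∠ = arctan(571/80) ≈ 82.02°
∠L = 45.00° − 259.52° = -214.52° ≡ 145.48° (principal value)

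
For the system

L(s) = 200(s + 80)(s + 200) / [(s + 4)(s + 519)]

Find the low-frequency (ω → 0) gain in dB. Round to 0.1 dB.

L(0) = 200·80·200 / (4·519) ≈ 1541.4
20 log₁₀(1541.4) ≈ 63.76 dB

63.8 dB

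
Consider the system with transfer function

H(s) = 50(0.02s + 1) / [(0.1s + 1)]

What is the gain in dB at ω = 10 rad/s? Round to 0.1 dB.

At ω = 10 rad/s:
zero (1 + j10·0.02) = 1 + j0.2 → |·| ≈ 1.0198, ∠ ≈ 11.31°
pole (1 + j10·0.1) = 1 + j1 → |·| ≈ 1.4142, ∠ ≈ 45.00°
|H| = 50 · 1.0198 / (1.4142) ≈ 36.056
Gain = 20 log₁₀(36.056) ≈ 31.14 dB

31.1 dB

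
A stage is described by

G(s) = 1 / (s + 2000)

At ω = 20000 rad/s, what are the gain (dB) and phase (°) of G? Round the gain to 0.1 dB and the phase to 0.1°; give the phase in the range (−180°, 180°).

At s = jω = j20000:
pole (s+2000): 2000 + j20000 → |·| = √(2000²+20000²) = √404000000 ≈ 20100, ∠ = arctan(20000/2000) ≈ 84.29°
|G| = 1 / 20100 ≈ 4.9751e-05
Gain = 20 log₁₀(4.9751e-05) ≈ -86.06 dB
∠G = 0.00° − 84.29° = -84.29°

-86.1 dB, -84.3°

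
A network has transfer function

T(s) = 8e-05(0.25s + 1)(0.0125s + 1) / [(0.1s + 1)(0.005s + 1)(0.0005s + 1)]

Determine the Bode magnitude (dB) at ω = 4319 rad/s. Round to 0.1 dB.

At ω = 4319 rad/s:
zero (1 + j4319·0.25) = 1 + j1079.75 → |·| ≈ 1079.8, ∠ ≈ 89.95°
zero (1 + j4319·0.0125) = 1 + j53.9875 → |·| ≈ 53.997, ∠ ≈ 88.94°
pole (1 + j4319·0.1) = 1 + j431.9 → |·| ≈ 431.9, ∠ ≈ 89.87°
pole (1 + j4319·0.005) = 1 + j21.595 → |·| ≈ 21.618, ∠ ≈ 87.35°
pole (1 + j4319·0.0005) = 1 + j2.1595 → |·| ≈ 2.3798, ∠ ≈ 65.15°
|T| = 8e-05 · 1079.8 · 53.997 / (431.9 · 21.618 · 2.3798) ≈ 0.00020992
Gain = 20 log₁₀(0.00020992) ≈ -73.56 dB

-73.6 dB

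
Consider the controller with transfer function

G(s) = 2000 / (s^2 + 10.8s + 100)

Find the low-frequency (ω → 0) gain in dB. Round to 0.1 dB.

G(0) = 2000 / 100 = 20
20 log₁₀(20) ≈ 26.02 dB

26.0 dB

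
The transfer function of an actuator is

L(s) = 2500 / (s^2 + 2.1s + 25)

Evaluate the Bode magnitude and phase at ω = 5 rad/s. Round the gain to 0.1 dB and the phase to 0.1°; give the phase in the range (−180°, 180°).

At s = jω = j5:
quadratic: (j5)² + 2.1·j5 + 25 = 0 + j10.5 → |·| ≈ 10.5, ∠ ≈ 90.00°
|L| = 2500 / 10.5 ≈ 238.1
Gain = 20 log₁₀(238.1) ≈ 47.54 dB
∠L = 0.00° − 90.00° = -90.00°

47.5 dB, -90.0°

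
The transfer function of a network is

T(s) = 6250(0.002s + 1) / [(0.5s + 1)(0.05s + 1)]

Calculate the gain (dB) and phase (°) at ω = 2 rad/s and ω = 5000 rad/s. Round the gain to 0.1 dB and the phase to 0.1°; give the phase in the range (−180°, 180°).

ω = 2: 72.9 dB, -50.5°; ω = 5000: -20.0 dB, -95.5°

At ω = 2 rad/s:
zero (1 + j2·0.002) = 1 + j0.004 → |·| ≈ 1, ∠ ≈ 0.23°
pole (1 + j2·0.5) = 1 + j1 → |·| ≈ 1.4142, ∠ ≈ 45.00°
pole (1 + j2·0.05) = 1 + j0.1 → |·| ≈ 1.005, ∠ ≈ 5.71°
|T| = 6250 · 1 / (1.4142 · 1.005) ≈ 4397.5
Gain = 20 log₁₀(4397.5) ≈ 72.86 dB
∠T = (0.23°) − (45.00° + 5.71°) = -50.48°

At ω = 5000 rad/s:
zero (1 + j5000·0.002) = 1 + j10 → |·| ≈ 10.05, ∠ ≈ 84.29°
pole (1 + j5000·0.5) = 1 + j2500 → |·| ≈ 2500, ∠ ≈ 89.98°
pole (1 + j5000·0.05) = 1 + j250 → |·| ≈ 250, ∠ ≈ 89.77°
|T| = 6250 · 10.05 / (2500 · 250) ≈ 0.1005
Gain = 20 log₁₀(0.1005) ≈ -19.96 dB
∠T = (84.29°) − (89.98° + 89.77°) = -95.46°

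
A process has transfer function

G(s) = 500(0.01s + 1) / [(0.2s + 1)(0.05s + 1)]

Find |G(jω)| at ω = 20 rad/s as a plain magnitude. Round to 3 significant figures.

At ω = 20 rad/s:
zero (1 + j20·0.01) = 1 + j0.2 → |·| ≈ 1.0198, ∠ ≈ 11.31°
pole (1 + j20·0.2) = 1 + j4 → |·| ≈ 4.1231, ∠ ≈ 75.96°
pole (1 + j20·0.05) = 1 + j1 → |·| ≈ 1.4142, ∠ ≈ 45.00°
|G| = 500 · 1.0198 / (4.1231 · 1.4142) ≈ 87.448

87.4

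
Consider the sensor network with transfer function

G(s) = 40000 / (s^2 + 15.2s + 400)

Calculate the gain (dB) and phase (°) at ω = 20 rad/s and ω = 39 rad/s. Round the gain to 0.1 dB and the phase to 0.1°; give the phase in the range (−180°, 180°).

At s = jω = j20:
quadratic: (j20)² + 15.2·j20 + 400 = 0 + j304 → |·| ≈ 304, ∠ ≈ 90.00°
|G| = 40000 / 304 ≈ 131.58
Gain = 20 log₁₀(131.58) ≈ 42.38 dB
∠G = 0.00° − 90.00° = -90.00°

At s = jω = j39:
quadratic: (j39)² + 15.2·j39 + 400 = -1121 + j592.8 → |·| ≈ 1268.1, ∠ ≈ 152.13°
|G| = 40000 / 1268.1 ≈ 31.543
Gain = 20 log₁₀(31.543) ≈ 29.98 dB
∠G = 0.00° − 152.13° = -152.13°

ω = 20: 42.4 dB, -90.0°; ω = 39: 30.0 dB, -152.1°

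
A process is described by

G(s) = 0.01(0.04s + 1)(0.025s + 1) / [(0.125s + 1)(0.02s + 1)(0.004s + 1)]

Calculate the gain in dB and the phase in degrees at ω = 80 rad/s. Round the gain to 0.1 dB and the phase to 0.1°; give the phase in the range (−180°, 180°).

-48.5 dB, -23.9°

At ω = 80 rad/s:
zero (1 + j80·0.04) = 1 + j3.2 → |·| ≈ 3.3526, ∠ ≈ 72.65°
zero (1 + j80·0.025) = 1 + j2 → |·| ≈ 2.2361, ∠ ≈ 63.43°
pole (1 + j80·0.125) = 1 + j10 → |·| ≈ 10.05, ∠ ≈ 84.29°
pole (1 + j80·0.02) = 1 + j1.6 → |·| ≈ 1.8868, ∠ ≈ 57.99°
pole (1 + j80·0.004) = 1 + j0.32 → |·| ≈ 1.05, ∠ ≈ 17.74°
|G| = 0.01 · 3.3526 · 2.2361 / (10.05 · 1.8868 · 1.05) ≈ 0.0037652
Gain = 20 log₁₀(0.0037652) ≈ -48.48 dB
∠G = (72.65° + 63.43°) − (84.29° + 57.99° + 17.74°) = -23.94°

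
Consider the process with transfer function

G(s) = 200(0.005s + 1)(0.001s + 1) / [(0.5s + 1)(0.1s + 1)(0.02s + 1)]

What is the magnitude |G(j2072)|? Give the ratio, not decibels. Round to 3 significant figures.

0.000538

At ω = 2072 rad/s:
zero (1 + j2072·0.005) = 1 + j10.36 → |·| ≈ 10.408, ∠ ≈ 84.49°
zero (1 + j2072·0.001) = 1 + j2.072 → |·| ≈ 2.3007, ∠ ≈ 64.24°
pole (1 + j2072·0.5) = 1 + j1036 → |·| ≈ 1036, ∠ ≈ 89.94°
pole (1 + j2072·0.1) = 1 + j207.2 → |·| ≈ 207.2, ∠ ≈ 89.72°
pole (1 + j2072·0.02) = 1 + j41.44 → |·| ≈ 41.452, ∠ ≈ 88.62°
|G| = 200 · 10.408 · 2.3007 / (1036 · 207.2 · 41.452) ≈ 0.00053822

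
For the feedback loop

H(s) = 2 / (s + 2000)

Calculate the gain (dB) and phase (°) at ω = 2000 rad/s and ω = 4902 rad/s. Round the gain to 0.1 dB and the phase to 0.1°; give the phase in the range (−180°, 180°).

ω = 2000: -63.0 dB, -45.0°; ω = 4902: -68.5 dB, -67.8°

Substitute s = j2000:
Numerator: 2 = 2 + j0
Denominator: (j2000) + 2000 = 2000 + j2000
|N| = √(2² + 0²) ≈ 2, ∠N ≈ 0.00°
|D| = √(2000² + 2000²) ≈ 2828.4, ∠D ≈ 45.00°
|H| = 2 / 2828.4 ≈ 0.00070711
Gain = 20 log₁₀(0.00070711) ≈ -63.01 dB
∠H = 0.00° − 45.00° = -45.00°

Substitute s = j4902:
Numerator: 2 = 2 + j0
Denominator: (j4902) + 2000 = 2000 + j4902
|N| = √(2² + 0²) ≈ 2, ∠N ≈ 0.00°
|D| = √(2000² + 4902²) ≈ 5294.3, ∠D ≈ 67.80°
|H| = 2 / 5294.3 ≈ 0.00037776
Gain = 20 log₁₀(0.00037776) ≈ -68.46 dB
∠H = 0.00° − 67.80° = -67.80°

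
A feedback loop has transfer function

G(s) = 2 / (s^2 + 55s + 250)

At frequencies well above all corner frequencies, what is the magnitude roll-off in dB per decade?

-40 dB/decade

Each pole contributes −20 dB/decade at high frequency; each zero contributes +20 dB/decade.
Net: 0 zero(s) − 2 pole(s) → -40 dB/decade.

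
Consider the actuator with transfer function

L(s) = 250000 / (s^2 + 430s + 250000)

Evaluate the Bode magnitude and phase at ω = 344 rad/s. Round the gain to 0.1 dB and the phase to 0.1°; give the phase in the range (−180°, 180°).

At s = jω = j344:
quadratic: (j344)² + 430·j344 + 250000 = 131664 + j147920 → |·| ≈ 1.9803e+05, ∠ ≈ 48.33°
|L| = 250000 / 1.9803e+05 ≈ 1.2624
Gain = 20 log₁₀(1.2624) ≈ 2.02 dB
∠L = 0.00° − 48.33° = -48.33°

2.0 dB, -48.3°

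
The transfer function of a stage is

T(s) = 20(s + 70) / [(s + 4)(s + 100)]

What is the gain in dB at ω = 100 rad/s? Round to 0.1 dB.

-15.3 dB

At s = jω = j100:
zero (s+70): 70 + j100 → |·| = √(70²+100²) = √14900 ≈ 122.07, ∠ = arctan(100/70) ≈ 55.01°
pole (s+4): 4 + j100 → |·| = √(4²+100²) = √10016 ≈ 100.08, ∠ = arctan(100/4) ≈ 87.71°
pole (s+100): 100 + j100 → |·| = √(100²+100²) = √20000 ≈ 141.42, ∠ = arctan(100/100) ≈ 45.00°
|T| = 20 · 122.07 / 14153 ≈ 0.1725
Gain = 20 log₁₀(0.1725) ≈ -15.26 dB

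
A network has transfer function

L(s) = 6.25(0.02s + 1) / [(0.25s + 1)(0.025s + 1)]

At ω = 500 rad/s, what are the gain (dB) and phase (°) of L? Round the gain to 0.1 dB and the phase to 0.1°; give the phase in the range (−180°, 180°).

-27.9 dB, -90.7°

At ω = 500 rad/s:
zero (1 + j500·0.02) = 1 + j10 → |·| ≈ 10.05, ∠ ≈ 84.29°
pole (1 + j500·0.25) = 1 + j125 → |·| ≈ 125, ∠ ≈ 89.54°
pole (1 + j500·0.025) = 1 + j12.5 → |·| ≈ 12.54, ∠ ≈ 85.43°
|L| = 6.25 · 10.05 / (125 · 12.54) ≈ 0.040072
Gain = 20 log₁₀(0.040072) ≈ -27.94 dB
∠L = (84.29°) − (89.54° + 85.43°) = -90.68°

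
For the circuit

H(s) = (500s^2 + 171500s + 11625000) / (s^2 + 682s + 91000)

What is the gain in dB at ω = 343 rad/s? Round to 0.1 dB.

Substitute s = j343:
Numerator: 500(j343)^2 + 171500(j343) + 11625000 = -47199500 + j58824500
Denominator: (j343)^2 + 682(j343) + 91000 = -26649 + j233926
|N| = √(47199500² + 58824500²) ≈ 7.542e+07, ∠N ≈ 128.74°
|D| = √(26649² + 233926²) ≈ 2.3544e+05, ∠D ≈ 96.50°
|H| = 7.542e+07 / 2.3544e+05 ≈ 320.34
Gain = 20 log₁₀(320.34) ≈ 50.11 dB

50.1 dB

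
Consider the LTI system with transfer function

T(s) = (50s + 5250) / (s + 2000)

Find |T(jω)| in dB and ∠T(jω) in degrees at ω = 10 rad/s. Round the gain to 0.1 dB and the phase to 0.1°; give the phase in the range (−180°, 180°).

Substitute s = j10:
Numerator: 50(j10) + 5250 = 5250 + j500
Denominator: (j10) + 2000 = 2000 + j10
|N| = √(5250² + 500²) ≈ 5273.8, ∠N ≈ 5.44°
|D| = √(2000² + 10²) ≈ 2000, ∠D ≈ 0.29°
|T| = 5273.8 / 2000 ≈ 2.6369
Gain = 20 log₁₀(2.6369) ≈ 8.42 dB
∠T = 5.44° − 0.29° = 5.15°

8.4 dB, 5.2°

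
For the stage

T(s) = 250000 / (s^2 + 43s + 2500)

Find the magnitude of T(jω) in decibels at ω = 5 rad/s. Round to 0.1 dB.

40.1 dB

At s = jω = j5:
quadratic: (j5)² + 43·j5 + 2500 = 2475 + j215 → |·| ≈ 2484.3, ∠ ≈ 4.96°
|T| = 250000 / 2484.3 ≈ 100.63
Gain = 20 log₁₀(100.63) ≈ 40.05 dB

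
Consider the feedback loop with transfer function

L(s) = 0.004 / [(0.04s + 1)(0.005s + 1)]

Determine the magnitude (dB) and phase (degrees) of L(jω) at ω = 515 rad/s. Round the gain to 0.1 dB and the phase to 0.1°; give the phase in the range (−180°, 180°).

At ω = 515 rad/s:
pole (1 + j515·0.04) = 1 + j20.6 → |·| ≈ 20.624, ∠ ≈ 87.22°
pole (1 + j515·0.005) = 1 + j2.575 → |·| ≈ 2.7624, ∠ ≈ 68.78°
|L| = 0.004 · 1 / (20.624 · 2.7624) ≈ 7.021e-05
Gain = 20 log₁₀(7.021e-05) ≈ -83.07 dB
∠L = (0°) − (87.22° + 68.78°) = -156.00°

-83.1 dB, -156.0°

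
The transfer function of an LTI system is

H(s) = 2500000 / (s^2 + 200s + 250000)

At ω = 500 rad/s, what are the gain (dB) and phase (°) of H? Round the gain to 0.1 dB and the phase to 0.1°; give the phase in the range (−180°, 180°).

At s = jω = j500:
quadratic: (j500)² + 200·j500 + 250000 = 0 + j100000 → |·| ≈ 1e+05, ∠ ≈ 90.00°
|H| = 2500000 / 1e+05 ≈ 25
Gain = 20 log₁₀(25) ≈ 27.96 dB
∠H = 0.00° − 90.00° = -90.00°

28.0 dB, -90.0°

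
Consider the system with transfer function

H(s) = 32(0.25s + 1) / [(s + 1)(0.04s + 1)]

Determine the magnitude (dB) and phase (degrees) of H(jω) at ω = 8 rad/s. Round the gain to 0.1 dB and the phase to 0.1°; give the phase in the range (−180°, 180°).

18.5 dB, -37.2°

At ω = 8 rad/s:
zero (1 + j8·0.25) = 1 + j2 → |·| ≈ 2.2361, ∠ ≈ 63.43°
pole (1 + j8·1) = 1 + j8 → |·| ≈ 8.0623, ∠ ≈ 82.87°
pole (1 + j8·0.04) = 1 + j0.32 → |·| ≈ 1.05, ∠ ≈ 17.74°
|H| = 32 · 2.2361 / (8.0623 · 1.05) ≈ 8.4527
Gain = 20 log₁₀(8.4527) ≈ 18.54 dB
∠H = (63.43°) − (82.87° + 17.74°) = -37.18°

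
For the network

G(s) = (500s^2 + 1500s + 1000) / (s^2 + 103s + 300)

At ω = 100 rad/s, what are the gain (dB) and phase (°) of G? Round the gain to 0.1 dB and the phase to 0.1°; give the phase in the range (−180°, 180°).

51.0 dB, 45.0°

Substitute s = j100:
Numerator: 500(j100)^2 + 1500(j100) + 1000 = -4999000 + j150000
Denominator: (j100)^2 + 103(j100) + 300 = -9700 + j10300
|N| = √(4999000² + 150000²) ≈ 5.0012e+06, ∠N ≈ 178.28°
|D| = √(9700² + 10300²) ≈ 14148, ∠D ≈ 133.28°
|G| = 5.0012e+06 / 14148 ≈ 353.49
Gain = 20 log₁₀(353.49) ≈ 50.97 dB
∠G = 178.28° − 133.28° = 45.00°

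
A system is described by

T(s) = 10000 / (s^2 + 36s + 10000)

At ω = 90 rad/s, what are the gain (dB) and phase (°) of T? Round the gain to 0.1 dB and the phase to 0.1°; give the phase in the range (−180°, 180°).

8.5 dB, -59.6°

At s = jω = j90:
quadratic: (j90)² + 36·j90 + 10000 = 1900 + j3240 → |·| ≈ 3756, ∠ ≈ 59.61°
|T| = 10000 / 3756 ≈ 2.6624
Gain = 20 log₁₀(2.6624) ≈ 8.51 dB
∠T = 0.00° − 59.61° = -59.61°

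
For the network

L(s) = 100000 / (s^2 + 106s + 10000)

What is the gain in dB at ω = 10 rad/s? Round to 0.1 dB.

20.0 dB

At s = jω = j10:
quadratic: (j10)² + 106·j10 + 10000 = 9900 + j1060 → |·| ≈ 9956.6, ∠ ≈ 6.11°
|L| = 100000 / 9956.6 ≈ 10.044
Gain = 20 log₁₀(10.044) ≈ 20.04 dB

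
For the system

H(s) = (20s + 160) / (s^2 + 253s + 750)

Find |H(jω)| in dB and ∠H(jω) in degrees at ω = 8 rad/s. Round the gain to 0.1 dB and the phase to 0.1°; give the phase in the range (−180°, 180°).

Substitute s = j8:
Numerator: 20(j8) + 160 = 160 + j160
Denominator: (j8)^2 + 253(j8) + 750 = 686 + j2024
|N| = √(160² + 160²) ≈ 226.27, ∠N ≈ 45.00°
|D| = √(686² + 2024²) ≈ 2137.1, ∠D ≈ 71.28°
|H| = 226.27 / 2137.1 ≈ 0.10588
Gain = 20 log₁₀(0.10588) ≈ -19.50 dB
∠H = 45.00° − 71.28° = -26.28°

-19.5 dB, -26.3°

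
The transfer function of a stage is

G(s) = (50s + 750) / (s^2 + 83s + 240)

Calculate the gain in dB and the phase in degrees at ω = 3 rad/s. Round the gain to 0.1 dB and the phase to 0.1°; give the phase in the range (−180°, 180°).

Substitute s = j3:
Numerator: 50(j3) + 750 = 750 + j150
Denominator: (j3)^2 + 83(j3) + 240 = 231 + j249
|N| = √(750² + 150²) ≈ 764.85, ∠N ≈ 11.31°
|D| = √(231² + 249²) ≈ 339.65, ∠D ≈ 47.15°
|G| = 764.85 / 339.65 ≈ 2.2519
Gain = 20 log₁₀(2.2519) ≈ 7.05 dB
∠G = 11.31° − 47.15° = -35.84°

7.1 dB, -35.8°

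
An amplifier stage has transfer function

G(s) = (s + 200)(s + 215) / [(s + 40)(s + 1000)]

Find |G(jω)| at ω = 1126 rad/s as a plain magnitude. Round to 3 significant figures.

0.773

At s = jω = j1126:
zero (s+200): 200 + j1126 → |·| = √(200²+1126²) = √1307876 ≈ 1143.6, ∠ = arctan(1126/200) ≈ 79.93°
zero (s+215): 215 + j1126 → |·| = √(215²+1126²) = √1314101 ≈ 1146.3, ∠ = arctan(1126/215) ≈ 79.19°
pole (s+40): 40 + j1126 → |·| = √(40²+1126²) = √1269476 ≈ 1126.7, ∠ = arctan(1126/40) ≈ 87.97°
pole (s+1000): 1000 + j1126 → |·| = √(1000²+1126²) = √2267876 ≈ 1505.9, ∠ = arctan(1126/1000) ≈ 48.39°
|G| = 1 · 1.3109e+06 / 1.6967e+06 ≈ 0.77262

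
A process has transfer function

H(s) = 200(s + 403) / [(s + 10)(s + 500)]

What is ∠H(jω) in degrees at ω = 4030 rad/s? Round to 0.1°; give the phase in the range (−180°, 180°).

At s = jω = j4030:
zero (s+403): 403 + j4030 → |·| = √(403²+4030²) = √16403309 ≈ 4050.1, ∠ = arctan(4030/403) ≈ 84.29°
pole (s+10): 10 + j4030 → |·| = √(10²+4030²) = √16241000 ≈ 4030, ∠ = arctan(4030/10) ≈ 89.86°
pole (s+500): 500 + j4030 → |·| = √(500²+4030²) = √16490900 ≈ 4060.9, ∠ = arctan(4030/500) ≈ 82.93°
∠H = 84.29° − 172.79° = -88.50°

-88.5°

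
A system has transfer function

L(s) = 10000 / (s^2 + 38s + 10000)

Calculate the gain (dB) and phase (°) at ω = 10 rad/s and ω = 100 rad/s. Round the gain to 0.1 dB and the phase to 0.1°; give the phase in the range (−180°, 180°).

ω = 10: 0.1 dB, -2.2°; ω = 100: 8.4 dB, -90.0°

At s = jω = j10:
quadratic: (j10)² + 38·j10 + 10000 = 9900 + j380 → |·| ≈ 9907.3, ∠ ≈ 2.20°
|L| = 10000 / 9907.3 ≈ 1.0094
Gain = 20 log₁₀(1.0094) ≈ 0.08 dB
∠L = 0.00° − 2.20° = -2.20°

At s = jω = j100:
quadratic: (j100)² + 38·j100 + 10000 = 0 + j3800 → |·| ≈ 3800, ∠ ≈ 90.00°
|L| = 10000 / 3800 ≈ 2.6316
Gain = 20 log₁₀(2.6316) ≈ 8.40 dB
∠L = 0.00° − 90.00° = -90.00°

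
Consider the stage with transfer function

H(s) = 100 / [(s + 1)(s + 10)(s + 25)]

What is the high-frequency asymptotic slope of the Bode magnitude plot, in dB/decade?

Each pole contributes −20 dB/decade at high frequency; each zero contributes +20 dB/decade.
Net: 0 zero(s) − 3 pole(s) → -60 dB/decade.

-60 dB/decade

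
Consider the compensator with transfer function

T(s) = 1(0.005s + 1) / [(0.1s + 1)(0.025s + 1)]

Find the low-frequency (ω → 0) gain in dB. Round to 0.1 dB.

T(0) = 1 · 1 / 1 = 1
20 log₁₀(1) ≈ 0.00 dB

0.0 dB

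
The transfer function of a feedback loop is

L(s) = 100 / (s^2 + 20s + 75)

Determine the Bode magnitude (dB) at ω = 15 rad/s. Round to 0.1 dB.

Substitute s = j15:
Numerator: 100 = 100 + j0
Denominator: (j15)^2 + 20(j15) + 75 = -150 + j300
|N| = √(100² + 0²) ≈ 100, ∠N ≈ 0.00°
|D| = √(150² + 300²) ≈ 335.41, ∠D ≈ 116.57°
|L| = 100 / 335.41 ≈ 0.29814
Gain = 20 log₁₀(0.29814) ≈ -10.51 dB

-10.5 dB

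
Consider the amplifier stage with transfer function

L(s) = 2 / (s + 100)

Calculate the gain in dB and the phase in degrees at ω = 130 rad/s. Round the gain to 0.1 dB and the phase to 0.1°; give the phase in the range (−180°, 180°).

At s = jω = j130:
pole (s+100): 100 + j130 → |·| = √(100²+130²) = √26900 ≈ 164.01, ∠ = arctan(130/100) ≈ 52.43°
|L| = 2 / 164.01 ≈ 0.012194
Gain = 20 log₁₀(0.012194) ≈ -38.28 dB
∠L = 0.00° − 52.43° = -52.43°

-38.3 dB, -52.4°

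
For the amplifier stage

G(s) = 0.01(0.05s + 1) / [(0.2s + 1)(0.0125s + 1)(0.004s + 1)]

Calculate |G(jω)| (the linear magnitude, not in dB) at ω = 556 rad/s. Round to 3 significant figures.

At ω = 556 rad/s:
zero (1 + j556·0.05) = 1 + j27.8 → |·| ≈ 27.818, ∠ ≈ 87.94°
pole (1 + j556·0.2) = 1 + j111.2 → |·| ≈ 111.2, ∠ ≈ 89.48°
pole (1 + j556·0.0125) = 1 + j6.95 → |·| ≈ 7.0216, ∠ ≈ 81.81°
pole (1 + j556·0.004) = 1 + j2.224 → |·| ≈ 2.4385, ∠ ≈ 65.79°
|G| = 0.01 · 27.818 / (111.2 · 7.0216 · 2.4385) ≈ 0.0001461

0.000146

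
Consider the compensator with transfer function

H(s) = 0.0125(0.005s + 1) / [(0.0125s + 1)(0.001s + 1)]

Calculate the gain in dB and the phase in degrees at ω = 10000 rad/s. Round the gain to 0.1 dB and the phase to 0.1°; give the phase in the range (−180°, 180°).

-66.1 dB, -85.0°

At ω = 10000 rad/s:
zero (1 + j10000·0.005) = 1 + j50 → |·| ≈ 50.01, ∠ ≈ 88.85°
pole (1 + j10000·0.0125) = 1 + j125 → |·| ≈ 125, ∠ ≈ 89.54°
pole (1 + j10000·0.001) = 1 + j10 → |·| ≈ 10.05, ∠ ≈ 84.29°
|H| = 0.0125 · 50.01 / (125 · 10.05) ≈ 0.00049761
Gain = 20 log₁₀(0.00049761) ≈ -66.06 dB
∠H = (88.85°) − (89.54° + 84.29°) = -84.98°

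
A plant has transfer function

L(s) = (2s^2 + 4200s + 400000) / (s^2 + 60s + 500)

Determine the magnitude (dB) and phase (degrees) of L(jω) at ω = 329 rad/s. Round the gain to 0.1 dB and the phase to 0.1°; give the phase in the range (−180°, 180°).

22.1 dB, -87.2°

Substitute s = j329:
Numerator: 2(j329)^2 + 4200(j329) + 400000 = 183518 + j1381800
Denominator: (j329)^2 + 60(j329) + 500 = -107741 + j19740
|N| = √(183518² + 1381800²) ≈ 1.3939e+06, ∠N ≈ 82.43°
|D| = √(107741² + 19740²) ≈ 1.0953e+05, ∠D ≈ 169.62°
|L| = 1.3939e+06 / 1.0953e+05 ≈ 12.726
Gain = 20 log₁₀(12.726) ≈ 22.09 dB
∠L = 82.43° − 169.62° = -87.19°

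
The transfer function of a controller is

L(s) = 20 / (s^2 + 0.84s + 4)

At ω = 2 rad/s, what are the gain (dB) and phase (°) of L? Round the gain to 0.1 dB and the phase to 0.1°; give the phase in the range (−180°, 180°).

21.5 dB, -90.0°

At s = jω = j2:
quadratic: (j2)² + 0.84·j2 + 4 = 0 + j1.68 → |·| ≈ 1.68, ∠ ≈ 90.00°
|L| = 20 / 1.68 ≈ 11.905
Gain = 20 log₁₀(11.905) ≈ 21.51 dB
∠L = 0.00° − 90.00° = -90.00°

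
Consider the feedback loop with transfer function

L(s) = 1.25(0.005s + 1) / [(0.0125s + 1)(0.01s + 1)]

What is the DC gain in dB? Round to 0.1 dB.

L(0) = 1.25 · 1 / 1 = 1.25
20 log₁₀(1.25) ≈ 1.94 dB

1.9 dB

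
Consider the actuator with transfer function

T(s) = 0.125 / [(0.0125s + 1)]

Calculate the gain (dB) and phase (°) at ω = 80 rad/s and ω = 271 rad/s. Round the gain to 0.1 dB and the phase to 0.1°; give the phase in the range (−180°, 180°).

At ω = 80 rad/s:
pole (1 + j80·0.0125) = 1 + j1 → |·| ≈ 1.4142, ∠ ≈ 45.00°
|T| = 0.125 · 1 / (1.4142) ≈ 0.088389
Gain = 20 log₁₀(0.088389) ≈ -21.07 dB
∠T = (0°) − (45.00°) = -45.00°

At ω = 271 rad/s:
pole (1 + j271·0.0125) = 1 + j3.3875 → |·| ≈ 3.532, ∠ ≈ 73.55°
|T| = 0.125 · 1 / (3.532) ≈ 0.035391
Gain = 20 log₁₀(0.035391) ≈ -29.02 dB
∠T = (0°) − (73.55°) = -73.55°

ω = 80: -21.1 dB, -45.0°; ω = 271: -29.0 dB, -73.6°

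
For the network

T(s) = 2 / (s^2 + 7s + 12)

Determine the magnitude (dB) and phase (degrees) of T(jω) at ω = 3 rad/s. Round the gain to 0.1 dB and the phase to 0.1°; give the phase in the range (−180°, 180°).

-20.5 dB, -81.9°

Substitute s = j3:
Numerator: 2 = 2 + j0
Denominator: (j3)^2 + 7(j3) + 12 = 3 + j21
|N| = √(2² + 0²) ≈ 2, ∠N ≈ 0.00°
|D| = √(3² + 21²) ≈ 21.213, ∠D ≈ 81.87°
|T| = 2 / 21.213 ≈ 0.094282
Gain = 20 log₁₀(0.094282) ≈ -20.51 dB
∠T = 0.00° − 81.87° = -81.87°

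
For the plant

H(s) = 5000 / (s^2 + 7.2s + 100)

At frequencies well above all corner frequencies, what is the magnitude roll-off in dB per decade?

Each pole contributes −20 dB/decade at high frequency; each zero contributes +20 dB/decade.
Net: 0 zero(s) − 2 pole(s) → -40 dB/decade.

-40 dB/decade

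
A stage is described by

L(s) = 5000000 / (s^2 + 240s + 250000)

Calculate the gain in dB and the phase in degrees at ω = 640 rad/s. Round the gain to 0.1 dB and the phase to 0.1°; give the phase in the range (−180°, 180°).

At s = jω = j640:
quadratic: (j640)² + 240·j640 + 250000 = -159600 + j153600 → |·| ≈ 2.2151e+05, ∠ ≈ 136.10°
|L| = 5000000 / 2.2151e+05 ≈ 22.572
Gain = 20 log₁₀(22.572) ≈ 27.07 dB
∠L = 0.00° − 136.10° = -136.10°

27.1 dB, -136.1°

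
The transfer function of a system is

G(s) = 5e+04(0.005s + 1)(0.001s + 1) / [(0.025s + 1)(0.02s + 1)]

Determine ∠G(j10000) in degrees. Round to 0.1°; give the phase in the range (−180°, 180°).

At ω = 10000 rad/s:
zero (1 + j10000·0.005) = 1 + j50 → |·| ≈ 50.01, ∠ ≈ 88.85°
zero (1 + j10000·0.001) = 1 + j10 → |·| ≈ 10.05, ∠ ≈ 84.29°
pole (1 + j10000·0.025) = 1 + j250 → |·| ≈ 250, ∠ ≈ 89.77°
pole (1 + j10000·0.02) = 1 + j200 → |·| ≈ 200, ∠ ≈ 89.71°
∠G = (88.85° + 84.29°) − (89.77° + 89.71°) = -6.34°

-6.3°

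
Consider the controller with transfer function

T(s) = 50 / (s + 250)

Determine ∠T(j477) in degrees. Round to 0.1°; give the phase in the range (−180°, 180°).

Substitute s = j477:
Numerator: 50 = 50 + j0
Denominator: (j477) + 250 = 250 + j477
|N| = √(50² + 0²) ≈ 50, ∠N ≈ 0.00°
|D| = √(250² + 477²) ≈ 538.54, ∠D ≈ 62.34°
∠T = 0.00° − 62.34° = -62.34°

-62.3°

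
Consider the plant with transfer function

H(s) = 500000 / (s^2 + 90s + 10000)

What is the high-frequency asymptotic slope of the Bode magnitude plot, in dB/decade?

-40 dB/decade

Each pole contributes −20 dB/decade at high frequency; each zero contributes +20 dB/decade.
Net: 0 zero(s) − 2 pole(s) → -40 dB/decade.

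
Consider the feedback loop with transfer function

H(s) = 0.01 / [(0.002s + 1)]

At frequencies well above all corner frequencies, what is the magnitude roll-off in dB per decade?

Each pole contributes −20 dB/decade at high frequency; each zero contributes +20 dB/decade.
Net: 0 zero(s) − 1 pole(s) → -20 dB/decade.

-20 dB/decade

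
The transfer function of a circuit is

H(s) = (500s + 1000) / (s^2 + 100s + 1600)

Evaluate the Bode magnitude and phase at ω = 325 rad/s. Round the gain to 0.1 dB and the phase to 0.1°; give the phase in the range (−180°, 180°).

3.5 dB, -73.0°

Substitute s = j325:
Numerator: 500(j325) + 1000 = 1000 + j162500
Denominator: (j325)^2 + 100(j325) + 1600 = -104025 + j32500
|N| = √(1000² + 162500²) ≈ 1.625e+05, ∠N ≈ 89.65°
|D| = √(104025² + 32500²) ≈ 1.0898e+05, ∠D ≈ 162.65°
|H| = 1.625e+05 / 1.0898e+05 ≈ 1.4911
Gain = 20 log₁₀(1.4911) ≈ 3.47 dB
∠H = 89.65° − 162.65° = -73.00°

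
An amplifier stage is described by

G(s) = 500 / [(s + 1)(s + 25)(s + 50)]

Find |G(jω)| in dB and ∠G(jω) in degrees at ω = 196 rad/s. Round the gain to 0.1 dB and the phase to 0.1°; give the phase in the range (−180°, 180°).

-83.9 dB, 111.9°

At s = jω = j196:
pole (s+1): 1 + j196 → |·| = √(1²+196²) = √38417 ≈ 196, ∠ = arctan(196/1) ≈ 89.71°
pole (s+25): 25 + j196 → |·| = √(25²+196²) = √39041 ≈ 197.59, ∠ = arctan(196/25) ≈ 82.73°
pole (s+50): 50 + j196 → |·| = √(50²+196²) = √40916 ≈ 202.28, ∠ = arctan(196/50) ≈ 75.69°
|G| = 500 / 7.8338e+06 ≈ 6.3826e-05
Gain = 20 log₁₀(6.3826e-05) ≈ -83.90 dB
∠G = 0.00° − 248.13° = -248.13° ≡ 111.87° (principal value)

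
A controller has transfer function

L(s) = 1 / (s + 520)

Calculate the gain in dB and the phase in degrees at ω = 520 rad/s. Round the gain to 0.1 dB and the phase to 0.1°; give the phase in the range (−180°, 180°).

At s = jω = j520:
pole (s+520): 520 + j520 → |·| = √(520²+520²) = √540800 ≈ 735.39, ∠ = arctan(520/520) ≈ 45.00°
|L| = 1 / 735.39 ≈ 0.0013598
Gain = 20 log₁₀(0.0013598) ≈ -57.33 dB
∠L = 0.00° − 45.00° = -45.00°

-57.3 dB, -45.0°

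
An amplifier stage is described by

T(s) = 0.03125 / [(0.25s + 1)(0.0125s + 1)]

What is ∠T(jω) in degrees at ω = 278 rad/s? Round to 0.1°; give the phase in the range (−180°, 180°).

-163.1°

At ω = 278 rad/s:
pole (1 + j278·0.25) = 1 + j69.5 → |·| ≈ 69.507, ∠ ≈ 89.18°
pole (1 + j278·0.0125) = 1 + j3.475 → |·| ≈ 3.616, ∠ ≈ 73.95°
∠T = (0°) − (89.18° + 73.95°) = -163.13°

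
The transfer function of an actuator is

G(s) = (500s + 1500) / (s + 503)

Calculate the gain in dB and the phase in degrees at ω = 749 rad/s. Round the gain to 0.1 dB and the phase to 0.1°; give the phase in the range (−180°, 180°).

Substitute s = j749:
Numerator: 500(j749) + 1500 = 1500 + j374500
Denominator: (j749) + 503 = 503 + j749
|N| = √(1500² + 374500²) ≈ 3.745e+05, ∠N ≈ 89.77°
|D| = √(503² + 749²) ≈ 902.23, ∠D ≈ 56.12°
|G| = 3.745e+05 / 902.23 ≈ 415.08
Gain = 20 log₁₀(415.08) ≈ 52.36 dB
∠G = 89.77° − 56.12° = 33.65°

52.4 dB, 33.7°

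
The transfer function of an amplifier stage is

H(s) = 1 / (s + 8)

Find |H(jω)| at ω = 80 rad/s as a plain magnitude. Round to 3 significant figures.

At s = jω = j80:
pole (s+8): 8 + j80 → |·| = √(8²+80²) = √6464 ≈ 80.399, ∠ = arctan(80/8) ≈ 84.29°
|H| = 1 / 80.399 ≈ 0.012438

0.0124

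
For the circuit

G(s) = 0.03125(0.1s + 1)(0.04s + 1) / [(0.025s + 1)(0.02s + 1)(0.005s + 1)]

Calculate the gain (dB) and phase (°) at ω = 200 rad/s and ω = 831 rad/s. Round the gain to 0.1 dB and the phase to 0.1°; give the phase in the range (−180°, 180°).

At ω = 200 rad/s:
zero (1 + j200·0.1) = 1 + j20 → |·| ≈ 20.025, ∠ ≈ 87.14°
zero (1 + j200·0.04) = 1 + j8 → |·| ≈ 8.0623, ∠ ≈ 82.87°
pole (1 + j200·0.025) = 1 + j5 → |·| ≈ 5.099, ∠ ≈ 78.69°
pole (1 + j200·0.02) = 1 + j4 → |·| ≈ 4.1231, ∠ ≈ 75.96°
pole (1 + j200·0.005) = 1 + j1 → |·| ≈ 1.4142, ∠ ≈ 45.00°
|G| = 0.03125 · 20.025 · 8.0623 / (5.099 · 4.1231 · 1.4142) ≈ 0.16969
Gain = 20 log₁₀(0.16969) ≈ -15.41 dB
∠G = (87.14° + 82.87°) − (78.69° + 75.96° + 45.00°) = -29.64°

At ω = 831 rad/s:
zero (1 + j831·0.1) = 1 + j83.1 → |·| ≈ 83.106, ∠ ≈ 89.31°
zero (1 + j831·0.04) = 1 + j33.24 → |·| ≈ 33.255, ∠ ≈ 88.28°
pole (1 + j831·0.025) = 1 + j20.775 → |·| ≈ 20.799, ∠ ≈ 87.24°
pole (1 + j831·0.02) = 1 + j16.62 → |·| ≈ 16.65, ∠ ≈ 86.56°
pole (1 + j831·0.005) = 1 + j4.155 → |·| ≈ 4.2736, ∠ ≈ 76.47°
|G| = 0.03125 · 83.106 · 33.255 / (20.799 · 16.65 · 4.2736) ≈ 0.058356
Gain = 20 log₁₀(0.058356) ≈ -24.68 dB
∠G = (89.31° + 88.28°) − (87.24° + 86.56° + 76.47°) = -72.68°

ω = 200: -15.4 dB, -29.6°; ω = 831: -24.7 dB, -72.7°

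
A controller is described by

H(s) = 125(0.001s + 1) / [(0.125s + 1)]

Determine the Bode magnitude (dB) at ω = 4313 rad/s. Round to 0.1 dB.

At ω = 4313 rad/s:
zero (1 + j4313·0.001) = 1 + j4.313 → |·| ≈ 4.4274, ∠ ≈ 76.95°
pole (1 + j4313·0.125) = 1 + j539.125 → |·| ≈ 539.13, ∠ ≈ 89.89°
|H| = 125 · 4.4274 / (539.13) ≈ 1.0265
Gain = 20 log₁₀(1.0265) ≈ 0.23 dB

0.2 dB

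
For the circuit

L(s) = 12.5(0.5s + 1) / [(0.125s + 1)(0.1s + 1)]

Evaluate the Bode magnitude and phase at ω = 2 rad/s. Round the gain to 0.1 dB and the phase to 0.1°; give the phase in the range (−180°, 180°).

At ω = 2 rad/s:
zero (1 + j2·0.5) = 1 + j1 → |·| ≈ 1.4142, ∠ ≈ 45.00°
pole (1 + j2·0.125) = 1 + j0.25 → |·| ≈ 1.0308, ∠ ≈ 14.04°
pole (1 + j2·0.1) = 1 + j0.2 → |·| ≈ 1.0198, ∠ ≈ 11.31°
|L| = 12.5 · 1.4142 / (1.0308 · 1.0198) ≈ 16.816
Gain = 20 log₁₀(16.816) ≈ 24.51 dB
∠L = (45.00°) − (14.04° + 11.31°) = 19.65°

24.5 dB, 19.7°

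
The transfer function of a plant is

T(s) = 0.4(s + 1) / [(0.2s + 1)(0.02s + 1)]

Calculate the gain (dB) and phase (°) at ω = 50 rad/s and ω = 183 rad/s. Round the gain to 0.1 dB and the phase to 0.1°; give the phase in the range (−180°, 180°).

ω = 50: 3.0 dB, -40.4°; ω = 183: -5.6 dB, -73.5°

At ω = 50 rad/s:
zero (1 + j50·1) = 1 + j50 → |·| ≈ 50.01, ∠ ≈ 88.85°
pole (1 + j50·0.2) = 1 + j10 → |·| ≈ 10.05, ∠ ≈ 84.29°
pole (1 + j50·0.02) = 1 + j1 → |·| ≈ 1.4142, ∠ ≈ 45.00°
|T| = 0.4 · 50.01 / (10.05 · 1.4142) ≈ 1.4075
Gain = 20 log₁₀(1.4075) ≈ 2.97 dB
∠T = (88.85°) − (84.29° + 45.00°) = -40.44°

At ω = 183 rad/s:
zero (1 + j183·1) = 1 + j183 → |·| ≈ 183, ∠ ≈ 89.69°
pole (1 + j183·0.2) = 1 + j36.6 → |·| ≈ 36.614, ∠ ≈ 88.43°
pole (1 + j183·0.02) = 1 + j3.66 → |·| ≈ 3.7942, ∠ ≈ 74.72°
|T| = 0.4 · 183 / (36.614 · 3.7942) ≈ 0.52692
Gain = 20 log₁₀(0.52692) ≈ -5.57 dB
∠T = (89.69°) − (88.43° + 74.72°) = -73.46°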